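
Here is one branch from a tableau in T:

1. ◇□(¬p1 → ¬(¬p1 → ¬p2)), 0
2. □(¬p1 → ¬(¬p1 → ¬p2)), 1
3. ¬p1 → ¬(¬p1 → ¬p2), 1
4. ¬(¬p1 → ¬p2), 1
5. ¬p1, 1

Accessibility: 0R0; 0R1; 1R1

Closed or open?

No, open

No world carries both an atom and its negation.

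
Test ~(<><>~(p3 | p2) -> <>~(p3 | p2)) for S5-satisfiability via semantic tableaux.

Unsatisfiable

1. ~(<><>~(p3 | p2) -> <>~(p3 | p2)), w0
2. <><>~(p3 | p2), w0   [~->-rule on 1]
3. ~<>~(p3 | p2), w0   [~->-rule on 1]
4. p3 | p2, w0   [~<>-rule on 3 via w0Rw0]
5. p2, w0   [|-rule on 4 (branches; this branch)]
6. <>~(p3 | p2), w1   [<>-rule on 2: fresh world w1, w0Rw1]
7. p3 | p2, w1   [~<>-rule on 3 via w0Rw1]
8. p2, w1   [|-rule on 7 (branches; this branch)]
9. ~(p3 | p2), w2   [<>-rule on 6: fresh world w2, w1Rw2]
10. ~p3, w2   [~|-rule on 9]
11. ~p2, w2   [~|-rule on 9]
12. p3 | p2, w2   [~<>-rule on 3 via w0Rw2]
13. p2, w2   [|-rule on 12 (branches; this branch)]
Accessibility: w0Rw0, w0Rw1, w0Rw2, w1Rw0, w1Rw1, w1Rw2, w2Rw0, w2Rw1, w2Rw2
Branch closes: p2 and ~p2 both at w2.
(One branch shown.) All branches close.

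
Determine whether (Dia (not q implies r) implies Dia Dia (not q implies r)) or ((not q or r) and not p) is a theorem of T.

Tableau for the negation not ((Dia (not q implies r) implies Dia Dia (not q implies r)) or ((not q or r) and not p)):
1. not ((Dia (not q implies r) implies Dia Dia (not q implies r)) or ((not q or r) and not p)), 0
2. not (Dia (not q implies r) implies Dia Dia (not q implies r)), 0   [neg-or-rule on 1]
3. not ((not q or r) and not p), 0   [neg-or-rule on 1]
4. Dia (not q implies r), 0   [neg-implies-rule on 2]
5. not Dia Dia (not q implies r), 0   [neg-implies-rule on 2]
6. not Dia (not q implies r), 0   [neg-Dia-rule on 5 via 0R0]
7. not (not q implies r), 0   [neg-Dia-rule on 6 via 0R0]
8. not q, 0   [neg-implies-rule on 7]
9. not r, 0   [neg-implies-rule on 7]
10. p, 0   [neg-and-rule on 3 (branches; this branch)]
11. not q implies r, 1   [Dia-rule on 4: fresh world 1, 0R1]
12. not Dia (not q implies r), 1   [neg-Dia-rule on 5 via 0R1]
13. not (not q implies r), 1   [neg-Dia-rule on 6 via 0R1]
14. not q, 1   [neg-implies-rule on 13]
15. not r, 1   [neg-implies-rule on 13]
16. r, 1   [implies-rule on 11 (branches; this branch)]
Accessibility: 0R0, 0R1, 1R1
Branch closes: r and not r both at 1.
All branches of the negation close; one closing branch shown above.

Valid in T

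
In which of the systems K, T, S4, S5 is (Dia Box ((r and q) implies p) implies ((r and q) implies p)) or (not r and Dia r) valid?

S4-tableau for the negation not ((Dia Box ((r and q) implies p) implies ((r and q) implies p)) or (not r and Dia r)):
1. not ((Dia Box ((r and q) implies p) implies ((r and q) implies p)) or (not r and Dia r)), w0
2. not (Dia Box ((r and q) implies p) implies ((r and q) implies p)), w0
3. not (not r and Dia r), w0
4. Dia Box ((r and q) implies p), w0
5. not ((r and q) implies p), w0
6. r and q, w0
7. not p, w0
8. r, w0
9. q, w0
10. Box ((r and q) implies p), w1
11. (r and q) implies p, w1
12. p, w1
Accessibility: w0Rw0, w0Rw1, w1Rw1
Complete open branch: countermodel on an S4-frame, so not valid in S4, nor in K, T (the same frame is also a K-frame and a T-frame).
S5-tableau for the negation not ((Dia Box ((r and q) implies p) implies ((r and q) implies p)) or (not r and Dia r)):
1. not ((Dia Box ((r and q) implies p) implies ((r and q) implies p)) or (not r and Dia r)), w0
2. not (Dia Box ((r and q) implies p) implies ((r and q) implies p)), w0
3. not (not r and Dia r), w0
4. Dia Box ((r and q) implies p), w0
5. not ((r and q) implies p), w0
6. r and q, w0
7. not p, w0
8. r, w0
9. q, w0
10. Box ((r and q) implies p), w1
11. (r and q) implies p, w0
12. (r and q) implies p, w1
13. not (r and q), w0
14. p, w1
15. not q, w0
Accessibility: w0Rw0, w0Rw1, w1Rw0, w1Rw1
Branch closes: q and not q both at w0.
Every branch closes (one shown): valid in S5.

S5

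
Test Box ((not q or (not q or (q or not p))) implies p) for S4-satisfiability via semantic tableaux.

Satisfiable (open branch found)

1. Box ((not q or (not q or (q or not p))) implies p), w0
2. (not q or (not q or (q or not p))) implies p, w0
3. p, w0
Accessibility: w0Rw0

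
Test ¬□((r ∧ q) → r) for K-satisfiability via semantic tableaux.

No, unsatisfiable

1. ¬□((r ∧ q) → r), u
2. ¬((r ∧ q) → r), v
3. r ∧ q, v
4. ¬r, v
5. r, v
6. q, v
Accessibility: uRv
Branch closes: r and ¬r both at v.
Every branch closes; the branch above is one of them.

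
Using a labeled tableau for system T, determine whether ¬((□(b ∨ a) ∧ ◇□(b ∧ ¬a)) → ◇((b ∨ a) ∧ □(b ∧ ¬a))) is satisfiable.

Unsatisfiable (every branch closes)

1. ¬((□(b ∨ a) ∧ ◇□(b ∧ ¬a)) → ◇((b ∨ a) ∧ □(b ∧ ¬a))), 0
2. □(b ∨ a) ∧ ◇□(b ∧ ¬a), 0   [¬→-rule on 1]
3. ¬◇((b ∨ a) ∧ □(b ∧ ¬a)), 0   [¬→-rule on 1]
4. □(b ∨ a), 0   [∧-rule on 2]
5. ◇□(b ∧ ¬a), 0   [∧-rule on 2]
6. ¬((b ∨ a) ∧ □(b ∧ ¬a)), 0   [¬◇-rule on 3 via 0R0]
7. b ∨ a, 0   [□-rule on 4 via 0R0]
8. ¬□(b ∧ ¬a), 0   [¬∧-rule on 6 (branches; this branch)]
9. a, 0   [∨-rule on 7 (branches; this branch)]
10. □(b ∧ ¬a), 1   [◇-rule on 5: fresh world 1, 0R1]
11. ¬((b ∨ a) ∧ □(b ∧ ¬a)), 1   [¬◇-rule on 3 via 0R1]
12. b ∨ a, 1   [□-rule on 4 via 0R1]
13. b ∧ ¬a, 1   [□-rule on 10 via 1R1]
14. b, 1   [∧-rule on 13]
15. ¬a, 1   [∧-rule on 13]
16. ¬□(b ∧ ¬a), 1   [¬∧-rule on 11 (branches; this branch)]
17. ¬(b ∧ ¬a), 2   [¬□-rule on 8: fresh world 2, 0R2]
18. ¬((b ∨ a) ∧ □(b ∧ ¬a)), 2   [¬◇-rule on 3 via 0R2]
19. b ∨ a, 2   [□-rule on 4 via 0R2]
20. a, 2   [¬∧-rule on 17 (branches; this branch)]
21. ¬□(b ∧ ¬a), 2   [¬∧-rule on 18 (branches; this branch)]
22. ¬(b ∧ ¬a), 3   [¬□-rule on 16: fresh world 3, 1R3]
23. b ∧ ¬a, 3   [□-rule on 10 via 1R3]
24. b, 3   [∧-rule on 23]
25. ¬a, 3   [∧-rule on 23]
26. a, 3   [¬∧-rule on 22 (branches; this branch)]
Accessibility: 0R0, 0R1, 0R2, 1R1, 1R3, 2R2, 3R3
Branch closes: a and ¬a both at 3.
(One branch shown.) All branches close.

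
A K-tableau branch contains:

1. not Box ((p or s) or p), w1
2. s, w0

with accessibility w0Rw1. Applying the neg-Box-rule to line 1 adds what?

a fresh world w2 with w1Rw2, and not ((p or s) or p) at w2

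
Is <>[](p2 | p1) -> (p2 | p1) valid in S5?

Tableau for the negation ~(<>[](p2 | p1) -> (p2 | p1)):
1. ~(<>[](p2 | p1) -> (p2 | p1)), 0
2. <>[](p2 | p1), 0
3. ~(p2 | p1), 0
4. ~p2, 0
5. ~p1, 0
6. [](p2 | p1), 1
7. p2 | p1, 0
8. p2 | p1, 1
9. p1, 0
Accessibility: 0R0, 0R1, 1R0, 1R1
Branch closes: p1 and ~p1 both at 0.
Every branch of the negation's tableau closes; the branch above is one of them.

Valid in S5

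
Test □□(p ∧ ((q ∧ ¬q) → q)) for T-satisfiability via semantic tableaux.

Yes, satisfiable

1. □□(p ∧ ((q ∧ ¬q) → q)), 0
2. □(p ∧ ((q ∧ ¬q) → q)), 0
3. p ∧ ((q ∧ ¬q) → q), 0
4. p, 0
5. (q ∧ ¬q) → q, 0
6. q, 0
Accessibility: 0R0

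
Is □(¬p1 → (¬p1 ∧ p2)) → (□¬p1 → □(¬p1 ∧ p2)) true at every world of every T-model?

Tableau for the negation ¬(□(¬p1 → (¬p1 ∧ p2)) → (□¬p1 → □(¬p1 ∧ p2))):
1. ¬(□(¬p1 → (¬p1 ∧ p2)) → (□¬p1 → □(¬p1 ∧ p2))), 0
2. □(¬p1 → (¬p1 ∧ p2)), 0
3. ¬(□¬p1 → □(¬p1 ∧ p2)), 0
4. □¬p1, 0
5. ¬□(¬p1 ∧ p2), 0
6. ¬p1 → (¬p1 ∧ p2), 0
7. ¬p1, 0
8. ¬p1 ∧ p2, 0
9. p2, 0
10. ¬(¬p1 ∧ p2), 1
11. ¬p1 → (¬p1 ∧ p2), 1
12. ¬p1, 1
13. ¬p2, 1
14. ¬p1 ∧ p2, 1
15. p2, 1
Accessibility: 0R0, 0R1, 1R1
Branch closes: p2 and ¬p2 both at 1.
All branches of the negation close; one closing branch shown above.

Valid in T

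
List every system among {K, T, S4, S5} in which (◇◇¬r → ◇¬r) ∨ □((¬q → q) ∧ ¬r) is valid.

S4, S5

T-tableau for the negation ¬((◇◇¬r → ◇¬r) ∨ □((¬q → q) ∧ ¬r)):
1. ¬((◇◇¬r → ◇¬r) ∨ □((¬q → q) ∧ ¬r)), u
2. ¬(◇◇¬r → ◇¬r), u   [¬∨-rule on 1]
3. ¬□((¬q → q) ∧ ¬r), u   [¬∨-rule on 1]
4. ◇◇¬r, u   [¬→-rule on 2]
5. ¬◇¬r, u   [¬→-rule on 2]
6. r, u   [¬◇-rule on 5 via uRu]
7. ¬((¬q → q) ∧ ¬r), v   [¬□-rule on 3: fresh world v, uRv]
8. r, v   [¬◇-rule on 5 via uRv]
9. ◇¬r, w   [◇-rule on 4: fresh world w, uRw]
10. r, w   [¬◇-rule on 5 via uRw]
11. ¬r, x   [◇-rule on 9: fresh world x, wRx]
Accessibility: uRu, uRv, uRw, vRv, wRw, wRx, xRx
Complete open branch: countermodel on a T-frame, so not valid in T, nor in K (the same frame is also a K-frame).
S4-tableau for the negation ¬((◇◇¬r → ◇¬r) ∨ □((¬q → q) ∧ ¬r)):
1. ¬((◇◇¬r → ◇¬r) ∨ □((¬q → q) ∧ ¬r)), u
2. ¬(◇◇¬r → ◇¬r), u   [¬∨-rule on 1]
3. ¬□((¬q → q) ∧ ¬r), u   [¬∨-rule on 1]
4. ◇◇¬r, u   [¬→-rule on 2]
5. ¬◇¬r, u   [¬→-rule on 2]
6. r, u   [¬◇-rule on 5 via uRu]
7. ¬((¬q → q) ∧ ¬r), v   [¬□-rule on 3: fresh world v, uRv]
8. r, v   [¬◇-rule on 5 via uRv]
9. ¬(¬q → q), v   [¬∧-rule on 7 (branches; this branch)]
10. ¬q, v   [¬→-rule on 9]
11. ◇¬r, w   [◇-rule on 4: fresh world w, uRw]
12. r, w   [¬◇-rule on 5 via uRw]
13. ¬r, x   [◇-rule on 11: fresh world x, wRx]
14. r, x   [¬◇-rule on 5 via uRx]
Accessibility: uRu, uRv, uRw, uRx, vRv, wRw, wRx, xRx
Branch closes: r and ¬r both at x.
Every branch closes (one shown): valid in S4, hence also in S5 (every theorem of S4 is a theorem of S5).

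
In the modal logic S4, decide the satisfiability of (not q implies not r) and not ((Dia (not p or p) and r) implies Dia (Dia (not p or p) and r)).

1. (not q implies not r) and not ((Dia (not p or p) and r) implies Dia (Dia (not p or p) and r)), u
2. not q implies not r, u   [and-rule on 1]
3. not ((Dia (not p or p) and r) implies Dia (Dia (not p or p) and r)), u   [and-rule on 1]
4. Dia (not p or p) and r, u   [neg-implies-rule on 3]
5. not Dia (Dia (not p or p) and r), u   [neg-implies-rule on 3]
6. Dia (not p or p), u   [and-rule on 4]
7. r, u   [and-rule on 4]
8. not (Dia (not p or p) and r), u   [neg-Dia-rule on 5 via uRu]
9. q, u   [implies-rule on 2 (branches; this branch)]
10. not Dia (not p or p), u   [neg-and-rule on 8 (branches; this branch)]
11. not (not p or p), u   [neg-Dia-rule on 10 via uRu]
12. p, u   [neg-or-rule on 11]
13. not p, u   [neg-or-rule on 11]
Accessibility: uRu
Branch closes: p and not p both at u.
All branches of the tableau close; one closing branch shown above.

No, unsatisfiable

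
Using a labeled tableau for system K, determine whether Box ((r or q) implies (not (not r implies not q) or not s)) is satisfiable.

Satisfiable

1. Box ((r or q) implies (not (not r implies not q) or not s)), 0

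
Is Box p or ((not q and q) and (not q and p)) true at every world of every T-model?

Tableau for the negation not (Box p or ((not q and q) and (not q and p))):
1. not (Box p or ((not q and q) and (not q and p))), 0
2. not Box p, 0
3. not ((not q and q) and (not q and p)), 0
4. not (not q and p), 0
5. not p, 0
6. not p, 1
Accessibility: 0R0, 0R1, 1R1
The negation has an open branch (countermodel exists).

Invalid (countermodel exists)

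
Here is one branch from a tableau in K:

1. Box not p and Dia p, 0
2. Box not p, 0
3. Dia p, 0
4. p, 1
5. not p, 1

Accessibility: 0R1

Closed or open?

Closed

Both p and not p appear at 1.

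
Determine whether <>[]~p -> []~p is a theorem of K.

Tableau for the negation ~(<>[]~p -> []~p):
1. ~(<>[]~p -> []~p), 0
2. <>[]~p, 0
3. ~[]~p, 0
4. []~p, 1
5. p, 2
Accessibility: 0R1, 0R2
The negation has an open branch (countermodel exists).

Invalid (countermodel exists)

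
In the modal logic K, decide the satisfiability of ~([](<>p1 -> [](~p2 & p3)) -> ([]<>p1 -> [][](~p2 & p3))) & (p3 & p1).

1. ~([](<>p1 -> [](~p2 & p3)) -> ([]<>p1 -> [][](~p2 & p3))) & (p3 & p1), w0
2. ~([](<>p1 -> [](~p2 & p3)) -> ([]<>p1 -> [][](~p2 & p3))), w0
3. p3 & p1, w0
4. [](<>p1 -> [](~p2 & p3)), w0
5. ~([]<>p1 -> [][](~p2 & p3)), w0
6. p3, w0
7. p1, w0
8. []<>p1, w0
9. ~[][](~p2 & p3), w0
10. ~[](~p2 & p3), w1
11. <>p1 -> [](~p2 & p3), w1
12. <>p1, w1
13. ~<>p1, w1
14. ~(~p2 & p3), w2
15. ~p1, w2
16. ~p3, w2
17. p1, w3
18. ~p1, w3
Accessibility: w0Rw1, w1Rw2, w1Rw3
Branch closes: p1 and ~p1 both at w3.
Every branch closes; the branch above is one of them.

Unsatisfiable (every branch closes)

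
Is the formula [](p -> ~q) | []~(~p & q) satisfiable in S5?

Yes, satisfiable

1. [](p -> ~q) | []~(~p & q), w0
2. []~(~p & q), w0   [|-rule on 1 (branches; this branch)]
3. ~(~p & q), w0   [[]-rule on 2 via w0Rw0]
4. ~q, w0   [~&-rule on 3 (branches; this branch)]
Accessibility: w0Rw0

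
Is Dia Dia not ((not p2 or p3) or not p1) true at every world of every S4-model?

Invalid (countermodel exists)

Tableau for the negation not Dia Dia not ((not p2 or p3) or not p1):
1. not Dia Dia not ((not p2 or p3) or not p1), u
2. not Dia not ((not p2 or p3) or not p1), u   [neg-Dia-rule on 1 via uRu]
3. (not p2 or p3) or not p1, u   [neg-Dia-rule on 2 via uRu]
4. not p1, u   [or-rule on 3 (branches; this branch)]
Accessibility: uRu
The negation has an open branch (countermodel exists).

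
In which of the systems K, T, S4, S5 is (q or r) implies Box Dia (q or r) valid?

S5

S5-tableau for the negation not ((q or r) implies Box Dia (q or r)):
1. not ((q or r) implies Box Dia (q or r)), 0
2. q or r, 0   [neg-implies-rule on 1]
3. not Box Dia (q or r), 0   [neg-implies-rule on 1]
4. r, 0   [or-rule on 2 (branches; this branch)]
5. not Dia (q or r), 1   [neg-Box-rule on 3: fresh world 1, 0R1]
6. not (q or r), 0   [neg-Dia-rule on 5 via 1R0]
7. not q, 0   [neg-or-rule on 6]
8. not r, 0   [neg-or-rule on 6]
Accessibility: 0R0, 0R1, 1R0, 1R1
Branch closes: r and not r both at 0.
Every branch closes (one shown): valid in S5.
S4-tableau for the negation not ((q or r) implies Box Dia (q or r)):
1. not ((q or r) implies Box Dia (q or r)), 0
2. q or r, 0   [neg-implies-rule on 1]
3. not Box Dia (q or r), 0   [neg-implies-rule on 1]
4. r, 0   [or-rule on 2 (branches; this branch)]
5. not Dia (q or r), 1   [neg-Box-rule on 3: fresh world 1, 0R1]
6. not (q or r), 1   [neg-Dia-rule on 5 via 1R1]
7. not q, 1   [neg-or-rule on 6]
8. not r, 1   [neg-or-rule on 6]
Accessibility: 0R0, 0R1, 1R1
Complete open branch: countermodel on an S4-frame, so not valid in S4, nor in K, T (the same frame is also a K-frame and a T-frame).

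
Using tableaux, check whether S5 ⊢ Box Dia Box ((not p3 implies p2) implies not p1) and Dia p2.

Not valid

Tableau for the negation not (Box Dia Box ((not p3 implies p2) implies not p1) and Dia p2):
1. not (Box Dia Box ((not p3 implies p2) implies not p1) and Dia p2), u
2. not Dia p2, u
3. not p2, u
Accessibility: uRu
The negation has an open branch (countermodel exists).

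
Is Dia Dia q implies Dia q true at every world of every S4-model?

Tableau for the negation not (Dia Dia q implies Dia q):
1. not (Dia Dia q implies Dia q), w0
2. Dia Dia q, w0
3. not Dia q, w0
4. not q, w0
5. Dia q, w1
6. not q, w1
7. q, w2
8. not q, w2
Accessibility: w0Rw0, w0Rw1, w0Rw2, w1Rw1, w1Rw2, w2Rw2
Branch closes: q and not q both at w2.
Every branch of the negation's tableau closes; the branch above is one of them.

Valid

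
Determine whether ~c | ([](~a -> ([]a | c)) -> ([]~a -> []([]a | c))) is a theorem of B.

Tableau for the negation ~(~c | ([](~a -> ([]a | c)) -> ([]~a -> []([]a | c)))):
1. ~(~c | ([](~a -> ([]a | c)) -> ([]~a -> []([]a | c)))), u
2. c, u
3. ~([](~a -> ([]a | c)) -> ([]~a -> []([]a | c))), u
4. [](~a -> ([]a | c)), u
5. ~([]~a -> []([]a | c)), u
6. []~a, u
7. ~[]([]a | c), u
8. ~a -> ([]a | c), u
9. ~a, u
10. []a | c, u
11. ~([]a | c), v
12. ~[]a, v
13. ~c, v
14. ~a -> ([]a | c), v
15. ~a, v
16. []a | c, v
17. []a, v
18. a, u
Accessibility: uRu, uRv, vRu, vRv
Branch closes: a and ~a both at u.
Every branch of the negation's tableau closes; the branch above is one of them.

Valid in B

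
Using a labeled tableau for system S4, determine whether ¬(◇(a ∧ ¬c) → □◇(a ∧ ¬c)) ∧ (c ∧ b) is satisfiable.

Satisfiable (open branch found)

1. ¬(◇(a ∧ ¬c) → □◇(a ∧ ¬c)) ∧ (c ∧ b), 0
2. ¬(◇(a ∧ ¬c) → □◇(a ∧ ¬c)), 0   [∧-rule on 1]
3. c ∧ b, 0   [∧-rule on 1]
4. ◇(a ∧ ¬c), 0   [¬→-rule on 2]
5. ¬□◇(a ∧ ¬c), 0   [¬→-rule on 2]
6. c, 0   [∧-rule on 3]
7. b, 0   [∧-rule on 3]
8. a ∧ ¬c, 1   [◇-rule on 4: fresh world 1, 0R1]
9. a, 1   [∧-rule on 8]
10. ¬c, 1   [∧-rule on 8]
11. ¬◇(a ∧ ¬c), 2   [¬□-rule on 5: fresh world 2, 0R2]
12. ¬(a ∧ ¬c), 2   [¬◇-rule on 11 via 2R2]
13. c, 2   [¬∧-rule on 12 (branches; this branch)]
Accessibility: 0R0, 0R1, 0R2, 1R1, 2R2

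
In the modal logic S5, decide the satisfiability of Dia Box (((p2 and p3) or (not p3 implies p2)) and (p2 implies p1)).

Satisfiable (open branch found)

1. Dia Box (((p2 and p3) or (not p3 implies p2)) and (p2 implies p1)), u
2. Box (((p2 and p3) or (not p3 implies p2)) and (p2 implies p1)), v
3. ((p2 and p3) or (not p3 implies p2)) and (p2 implies p1), u
4. (p2 and p3) or (not p3 implies p2), u
5. p2 implies p1, u
6. ((p2 and p3) or (not p3 implies p2)) and (p2 implies p1), v
7. (p2 and p3) or (not p3 implies p2), v
8. p2 implies p1, v
9. not p3 implies p2, u
10. p1, u
11. not p3 implies p2, v
12. p1, v
13. p2, u
14. p2, v
Accessibility: uRu, uRv, vRu, vRv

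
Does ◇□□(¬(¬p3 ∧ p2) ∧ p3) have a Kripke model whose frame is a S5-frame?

1. ◇□□(¬(¬p3 ∧ p2) ∧ p3), 0
2. □□(¬(¬p3 ∧ p2) ∧ p3), 1
3. □(¬(¬p3 ∧ p2) ∧ p3), 0
4. □(¬(¬p3 ∧ p2) ∧ p3), 1
5. ¬(¬p3 ∧ p2) ∧ p3, 0
6. ¬(¬p3 ∧ p2), 0
7. p3, 0
8. ¬(¬p3 ∧ p2) ∧ p3, 1
9. ¬(¬p3 ∧ p2), 1
10. p3, 1
11. ¬p2, 0
12. ¬p2, 1
Accessibility: 0R0, 0R1, 1R0, 1R1

Satisfiable (open branch found)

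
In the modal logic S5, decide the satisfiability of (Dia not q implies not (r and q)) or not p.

1. (Dia not q implies not (r and q)) or not p, u
2. not p, u   [or-rule on 1 (branches; this branch)]
Accessibility: uRu

Satisfiable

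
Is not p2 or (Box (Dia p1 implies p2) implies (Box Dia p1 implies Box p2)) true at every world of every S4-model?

Valid in S4

Tableau for the negation not (not p2 or (Box (Dia p1 implies p2) implies (Box Dia p1 implies Box p2))):
1. not (not p2 or (Box (Dia p1 implies p2) implies (Box Dia p1 implies Box p2))), w0
2. p2, w0
3. not (Box (Dia p1 implies p2) implies (Box Dia p1 implies Box p2)), w0
4. Box (Dia p1 implies p2), w0
5. not (Box Dia p1 implies Box p2), w0
6. Box Dia p1, w0
7. not Box p2, w0
8. Dia p1 implies p2, w0
9. Dia p1, w0
10. not p2, w1
11. Dia p1 implies p2, w1
12. Dia p1, w1
13. not Dia p1, w1
14. not p1, w1
15. p1, w2
16. Dia p1 implies p2, w2
17. Dia p1, w2
18. p2, w2
19. p1, w3
20. Dia p1 implies p2, w3
21. Dia p1, w3
22. not p1, w3
Accessibility: w0Rw0, w0Rw1, w0Rw2, w0Rw3, w1Rw1, w1Rw3, w2Rw2, w3Rw3
Branch closes: p1 and not p1 both at w3.
Every branch of the negation's tableau closes; the branch above is one of them.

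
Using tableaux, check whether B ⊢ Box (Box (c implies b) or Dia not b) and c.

Tableau for the negation not (Box (Box (c implies b) or Dia not b) and c):
1. not (Box (Box (c implies b) or Dia not b) and c), u
2. not c, u   [neg-and-rule on 1 (branches; this branch)]
Accessibility: uRu
The negation has an open branch (countermodel exists).

Not valid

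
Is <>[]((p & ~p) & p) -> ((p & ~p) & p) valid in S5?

Tableau for the negation ~(<>[]((p & ~p) & p) -> ((p & ~p) & p)):
1. ~(<>[]((p & ~p) & p) -> ((p & ~p) & p)), u
2. <>[]((p & ~p) & p), u
3. ~((p & ~p) & p), u
4. ~(p & ~p), u
5. p, u
6. []((p & ~p) & p), v
7. (p & ~p) & p, u
8. p & ~p, u
9. ~p, u
Accessibility: uRu, uRv, vRu, vRv
Branch closes: p and ~p both at u.
All branches of the negation close; one closing branch shown above.

Yes, valid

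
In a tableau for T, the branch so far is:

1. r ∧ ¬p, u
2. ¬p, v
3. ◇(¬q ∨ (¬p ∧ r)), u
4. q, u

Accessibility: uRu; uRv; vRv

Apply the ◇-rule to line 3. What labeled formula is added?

a fresh world w with uRw, and ¬q ∨ (¬p ∧ r) at w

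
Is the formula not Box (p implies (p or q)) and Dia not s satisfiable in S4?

Unsatisfiable (every branch closes)

1. not Box (p implies (p or q)) and Dia not s, 0
2. not Box (p implies (p or q)), 0
3. Dia not s, 0
4. not (p implies (p or q)), 1
5. p, 1
6. not (p or q), 1
7. not p, 1
8. not q, 1
Accessibility: 0R0, 0R1, 1R1
Branch closes: p and not p both at 1.
Every branch closes; the branch above is one of them.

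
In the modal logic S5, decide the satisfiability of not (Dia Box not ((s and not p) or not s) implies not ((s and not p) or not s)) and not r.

1. not (Dia Box not ((s and not p) or not s) implies not ((s and not p) or not s)) and not r, 0
2. not (Dia Box not ((s and not p) or not s) implies not ((s and not p) or not s)), 0   [and-rule on 1]
3. not r, 0   [and-rule on 1]
4. Dia Box not ((s and not p) or not s), 0   [neg-implies-rule on 2]
5. (s and not p) or not s, 0   [neg-implies-rule on 2]
6. s and not p, 0   [or-rule on 5 (branches; this branch)]
7. s, 0   [and-rule on 6]
8. not p, 0   [and-rule on 6]
9. Box not ((s and not p) or not s), 1   [Dia-rule on 4: fresh world 1, 0R1]
10. not ((s and not p) or not s), 0   [Box-rule on 9 via 1R0]
11. not (s and not p), 0   [neg-or-rule on 10]
12. not ((s and not p) or not s), 1   [Box-rule on 9 via 1R1]
13. not (s and not p), 1   [neg-or-rule on 12]
14. s, 1   [neg-or-rule on 12]
15. p, 0   [neg-and-rule on 11 (branches; this branch)]
Accessibility: 0R0, 0R1, 1R0, 1R1
Branch closes: p and not p both at 0.
(One branch shown.) All branches close.

Unsatisfiable (every branch closes)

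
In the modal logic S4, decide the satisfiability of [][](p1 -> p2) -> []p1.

1. [][](p1 -> p2) -> []p1, w0
2. []p1, w0
3. p1, w0
Accessibility: w0Rw0

Yes, satisfiable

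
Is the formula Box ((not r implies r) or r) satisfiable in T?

1. Box ((not r implies r) or r), u
2. (not r implies r) or r, u
3. r, u
Accessibility: uRu

Satisfiable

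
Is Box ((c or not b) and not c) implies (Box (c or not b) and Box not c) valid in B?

Yes, valid

Tableau for the negation not (Box ((c or not b) and not c) implies (Box (c or not b) and Box not c)):
1. not (Box ((c or not b) and not c) implies (Box (c or not b) and Box not c)), u
2. Box ((c or not b) and not c), u
3. not (Box (c or not b) and Box not c), u
4. (c or not b) and not c, u
5. c or not b, u
6. not c, u
7. not Box (c or not b), u
8. not b, u
9. not (c or not b), v
10. not c, v
11. b, v
12. (c or not b) and not c, v
13. c or not b, v
14. not b, v
Accessibility: uRu, uRv, vRu, vRv
Branch closes: b and not b both at v.
Every branch of the negation's tableau closes; the branch above is one of them.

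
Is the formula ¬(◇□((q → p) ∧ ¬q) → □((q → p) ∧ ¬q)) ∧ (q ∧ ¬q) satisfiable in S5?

Unsatisfiable (every branch closes)

1. ¬(◇□((q → p) ∧ ¬q) → □((q → p) ∧ ¬q)) ∧ (q ∧ ¬q), u
2. ¬(◇□((q → p) ∧ ¬q) → □((q → p) ∧ ¬q)), u   [∧-rule on 1]
3. q ∧ ¬q, u   [∧-rule on 1]
4. ◇□((q → p) ∧ ¬q), u   [¬→-rule on 2]
5. ¬□((q → p) ∧ ¬q), u   [¬→-rule on 2]
6. q, u   [∧-rule on 3]
7. ¬q, u   [∧-rule on 3]
Accessibility: uRu
Branch closes: q and ¬q both at u.
(One branch shown.) All branches close.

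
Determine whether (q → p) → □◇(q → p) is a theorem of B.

Tableau for the negation ¬((q → p) → □◇(q → p)):
1. ¬((q → p) → □◇(q → p)), u
2. q → p, u
3. ¬□◇(q → p), u
4. p, u
5. ¬◇(q → p), v
6. ¬(q → p), u
7. q, u
8. ¬p, u
Accessibility: uRu, uRv, vRu, vRv
Branch closes: p and ¬p both at u.
Every branch of the negation's tableau closes; the branch above is one of them.

Valid in B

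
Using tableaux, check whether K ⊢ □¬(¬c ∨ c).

Tableau for the negation ¬□¬(¬c ∨ c):
1. ¬□¬(¬c ∨ c), u
2. ¬c ∨ c, v
3. c, v
Accessibility: uRv
The negation has an open branch (countermodel exists).

Not valid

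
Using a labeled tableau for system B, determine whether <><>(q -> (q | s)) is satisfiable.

1. <><>(q -> (q | s)), u
2. <>(q -> (q | s)), v
3. q -> (q | s), w
4. q | s, w
5. s, w
Accessibility: uRu, uRv, vRu, vRv, vRw, wRv, wRw

Satisfiable (open branch found)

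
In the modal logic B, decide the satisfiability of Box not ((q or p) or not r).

Yes, satisfiable

1. Box not ((q or p) or not r), u
2. not ((q or p) or not r), u   [Box-rule on 1 via uRu]
3. not (q or p), u   [neg-or-rule on 2]
4. r, u   [neg-or-rule on 2]
5. not q, u   [neg-or-rule on 3]
6. not p, u   [neg-or-rule on 3]
Accessibility: uRu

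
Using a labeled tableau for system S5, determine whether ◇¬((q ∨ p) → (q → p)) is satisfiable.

Satisfiable (open branch found)

1. ◇¬((q ∨ p) → (q → p)), w0
2. ¬((q ∨ p) → (q → p)), w1
3. q ∨ p, w1
4. ¬(q → p), w1
5. q, w1
6. ¬p, w1
Accessibility: w0Rw0, w0Rw1, w1Rw0, w1Rw1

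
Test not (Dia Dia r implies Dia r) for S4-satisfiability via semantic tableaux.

1. not (Dia Dia r implies Dia r), u
2. Dia Dia r, u
3. not Dia r, u
4. not r, u
5. Dia r, v
6. not r, v
7. r, w
8. not r, w
Accessibility: uRu, uRv, uRw, vRv, vRw, wRw
Branch closes: r and not r both at w.
Every branch closes; the branch above is one of them.

No, unsatisfiable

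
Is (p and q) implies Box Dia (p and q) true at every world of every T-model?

No, not valid

Tableau for the negation not ((p and q) implies Box Dia (p and q)):
1. not ((p and q) implies Box Dia (p and q)), u
2. p and q, u
3. not Box Dia (p and q), u
4. p, u
5. q, u
6. not Dia (p and q), v
7. not (p and q), v
8. not q, v
Accessibility: uRu, uRv, vRv
The negation has an open branch (countermodel exists).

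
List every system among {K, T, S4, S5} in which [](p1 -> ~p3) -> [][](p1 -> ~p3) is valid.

S4, S5

T-tableau for the negation ~([](p1 -> ~p3) -> [][](p1 -> ~p3)):
1. ~([](p1 -> ~p3) -> [][](p1 -> ~p3)), u
2. [](p1 -> ~p3), u
3. ~[][](p1 -> ~p3), u
4. p1 -> ~p3, u
5. ~p3, u
6. ~[](p1 -> ~p3), v
7. p1 -> ~p3, v
8. ~p3, v
9. ~(p1 -> ~p3), w
10. p1, w
11. p3, w
Accessibility: uRu, uRv, vRv, vRw, wRw
Complete open branch: countermodel on a T-frame, so not valid in T, nor in K (the same frame is also a K-frame).
S4-tableau for the negation ~([](p1 -> ~p3) -> [][](p1 -> ~p3)):
1. ~([](p1 -> ~p3) -> [][](p1 -> ~p3)), u
2. [](p1 -> ~p3), u
3. ~[][](p1 -> ~p3), u
4. p1 -> ~p3, u
5. ~p3, u
6. ~[](p1 -> ~p3), v
7. p1 -> ~p3, v
8. ~p3, v
9. ~(p1 -> ~p3), w
10. p1, w
11. p3, w
12. p1 -> ~p3, w
13. ~p3, w
Accessibility: uRu, uRv, uRw, vRv, vRw, wRw
Branch closes: p3 and ~p3 both at w.
Every branch closes (one shown): valid in S4, hence also in S5 (every theorem of S4 is a theorem of S5).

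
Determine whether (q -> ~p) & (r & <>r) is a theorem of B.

No, not valid

Tableau for the negation ~((q -> ~p) & (r & <>r)):
1. ~((q -> ~p) & (r & <>r)), w0
2. ~(r & <>r), w0   [~&-rule on 1 (branches; this branch)]
3. ~<>r, w0   [~&-rule on 2 (branches; this branch)]
4. ~r, w0   [~<>-rule on 3 via w0Rw0]
Accessibility: w0Rw0
The negation has an open branch (countermodel exists).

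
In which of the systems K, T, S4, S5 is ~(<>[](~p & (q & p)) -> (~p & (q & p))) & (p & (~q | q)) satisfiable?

T-tableau for the formula:
1. ~(<>[](~p & (q & p)) -> (~p & (q & p))) & (p & (~q | q)), u
2. ~(<>[](~p & (q & p)) -> (~p & (q & p))), u
3. p & (~q | q), u
4. <>[](~p & (q & p)), u
5. ~(~p & (q & p)), u
6. p, u
7. ~q | q, u
8. ~(q & p), u
9. ~q, u
10. [](~p & (q & p)), v
11. ~p & (q & p), v
12. ~p, v
13. q & p, v
14. q, v
15. p, v
Accessibility: uRu, uRv, vRv
Branch closes: p and ~p both at v.
Every branch closes (one shown): unsatisfiable in T, hence also in S4, S5 (every S4/S5-frame is a T-frame).
K-tableau for the formula:
1. ~(<>[](~p & (q & p)) -> (~p & (q & p))) & (p & (~q | q)), u
2. ~(<>[](~p & (q & p)) -> (~p & (q & p))), u
3. p & (~q | q), u
4. <>[](~p & (q & p)), u
5. ~(~p & (q & p)), u
6. p, u
7. ~q | q, u
8. ~(q & p), u
9. ~q, u
10. [](~p & (q & p)), v
Accessibility: uRv
Complete open branch: satisfiable in K.

K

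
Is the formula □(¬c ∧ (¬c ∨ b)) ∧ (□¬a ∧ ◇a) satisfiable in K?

1. □(¬c ∧ (¬c ∨ b)) ∧ (□¬a ∧ ◇a), w0
2. □(¬c ∧ (¬c ∨ b)), w0
3. □¬a ∧ ◇a, w0
4. □¬a, w0
5. ◇a, w0
6. a, w1
7. ¬c ∧ (¬c ∨ b), w1
8. ¬c, w1
9. ¬c ∨ b, w1
10. ¬a, w1
Accessibility: w0Rw1
Branch closes: a and ¬a both at w1.
Every branch closes; the branch above is one of them.

No, unsatisfiable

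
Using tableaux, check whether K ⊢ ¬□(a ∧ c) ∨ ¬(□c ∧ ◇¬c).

Tableau for the negation ¬(¬□(a ∧ c) ∨ ¬(□c ∧ ◇¬c)):
1. ¬(¬□(a ∧ c) ∨ ¬(□c ∧ ◇¬c)), u
2. □(a ∧ c), u
3. □c ∧ ◇¬c, u
4. □c, u
5. ◇¬c, u
6. ¬c, v
7. a ∧ c, v
8. a, v
9. c, v
Accessibility: uRv
Branch closes: c and ¬c both at v.
All branches of the negation close; one closing branch shown above.

Valid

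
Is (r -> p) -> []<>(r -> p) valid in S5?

Yes, valid

Tableau for the negation ~((r -> p) -> []<>(r -> p)):
1. ~((r -> p) -> []<>(r -> p)), w0
2. r -> p, w0   [~->-rule on 1]
3. ~[]<>(r -> p), w0   [~->-rule on 1]
4. p, w0   [->-rule on 2 (branches; this branch)]
5. ~<>(r -> p), w1   [~[]-rule on 3: fresh world w1, w0Rw1]
6. ~(r -> p), w0   [~<>-rule on 5 via w1Rw0]
7. r, w0   [~->-rule on 6]
8. ~p, w0   [~->-rule on 6]
Accessibility: w0Rw0, w0Rw1, w1Rw0, w1Rw1
Branch closes: p and ~p both at w0.
All branches of the negation close; one closing branch shown above.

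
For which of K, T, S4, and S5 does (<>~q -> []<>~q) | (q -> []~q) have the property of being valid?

S5

S4-tableau for the negation ~((<>~q -> []<>~q) | (q -> []~q)):
1. ~((<>~q -> []<>~q) | (q -> []~q)), u
2. ~(<>~q -> []<>~q), u   [~|-rule on 1]
3. ~(q -> []~q), u   [~|-rule on 1]
4. <>~q, u   [~->-rule on 2]
5. ~[]<>~q, u   [~->-rule on 2]
6. q, u   [~->-rule on 3]
7. ~[]~q, u   [~->-rule on 3]
8. ~q, v   [<>-rule on 4: fresh world v, uRv]
9. ~<>~q, w   [~[]-rule on 5: fresh world w, uRw]
10. q, w   [~<>-rule on 9 via wRw]
11. q, x   [~[]-rule on 7: fresh world x, uRx]
Accessibility: uRu, uRv, uRw, uRx, vRv, wRw, xRx
Complete open branch: countermodel on an S4-frame, so not valid in S4, nor in K, T (the same frame is also a K-frame and a T-frame).
S5-tableau for the negation ~((<>~q -> []<>~q) | (q -> []~q)):
1. ~((<>~q -> []<>~q) | (q -> []~q)), u
2. ~(<>~q -> []<>~q), u   [~|-rule on 1]
3. ~(q -> []~q), u   [~|-rule on 1]
4. <>~q, u   [~->-rule on 2]
5. ~[]<>~q, u   [~->-rule on 2]
6. q, u   [~->-rule on 3]
7. ~[]~q, u   [~->-rule on 3]
8. ~q, v   [<>-rule on 4: fresh world v, uRv]
9. ~<>~q, w   [~[]-rule on 5: fresh world w, uRw]
10. q, v   [~<>-rule on 9 via wRv]
Accessibility: uRu, uRv, uRw, vRu, vRv, vRw, wRu, wRv, wRw
Branch closes: q and ~q both at v.
Every branch closes (one shown): valid in S5.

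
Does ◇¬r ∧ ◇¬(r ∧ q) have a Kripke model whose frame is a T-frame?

1. ◇¬r ∧ ◇¬(r ∧ q), w0
2. ◇¬r, w0
3. ◇¬(r ∧ q), w0
4. ¬r, w1
5. ¬(r ∧ q), w2
6. ¬q, w2
Accessibility: w0Rw0, w0Rw1, w0Rw2, w1Rw1, w2Rw2

Yes, satisfiable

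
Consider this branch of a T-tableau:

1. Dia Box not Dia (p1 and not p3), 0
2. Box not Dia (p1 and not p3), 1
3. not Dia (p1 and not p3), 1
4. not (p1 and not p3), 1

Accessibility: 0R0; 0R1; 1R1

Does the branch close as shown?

No, open

There is no literal clash: for every atom and world, at most one sign appears.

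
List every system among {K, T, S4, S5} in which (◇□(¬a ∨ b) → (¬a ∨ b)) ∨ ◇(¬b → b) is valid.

S5-tableau for the negation ¬((◇□(¬a ∨ b) → (¬a ∨ b)) ∨ ◇(¬b → b)):
1. ¬((◇□(¬a ∨ b) → (¬a ∨ b)) ∨ ◇(¬b → b)), 0
2. ¬(◇□(¬a ∨ b) → (¬a ∨ b)), 0
3. ¬◇(¬b → b), 0
4. ◇□(¬a ∨ b), 0
5. ¬(¬a ∨ b), 0
6. a, 0
7. ¬b, 0
8. ¬(¬b → b), 0
9. □(¬a ∨ b), 1
10. ¬(¬b → b), 1
11. ¬b, 1
12. ¬a ∨ b, 0
13. ¬a ∨ b, 1
14. b, 0
Accessibility: 0R0, 0R1, 1R0, 1R1
Branch closes: b and ¬b both at 0.
Every branch closes (one shown): valid in S5.
S4-tableau for the negation ¬((◇□(¬a ∨ b) → (¬a ∨ b)) ∨ ◇(¬b → b)):
1. ¬((◇□(¬a ∨ b) → (¬a ∨ b)) ∨ ◇(¬b → b)), 0
2. ¬(◇□(¬a ∨ b) → (¬a ∨ b)), 0
3. ¬◇(¬b → b), 0
4. ◇□(¬a ∨ b), 0
5. ¬(¬a ∨ b), 0
6. a, 0
7. ¬b, 0
8. ¬(¬b → b), 0
9. □(¬a ∨ b), 1
10. ¬(¬b → b), 1
11. ¬b, 1
12. ¬a ∨ b, 1
13. ¬a, 1
Accessibility: 0R0, 0R1, 1R1
Complete open branch: countermodel on an S4-frame, so not valid in S4, nor in K, T (the same frame is also a K-frame and a T-frame).

S5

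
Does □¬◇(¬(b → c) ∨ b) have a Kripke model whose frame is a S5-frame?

1. □¬◇(¬(b → c) ∨ b), u
2. ¬◇(¬(b → c) ∨ b), u   [□-rule on 1 via uRu]
3. ¬(¬(b → c) ∨ b), u   [¬◇-rule on 2 via uRu]
4. b → c, u   [¬∨-rule on 3]
5. ¬b, u   [¬∨-rule on 3]
6. c, u   [→-rule on 4 (branches; this branch)]
Accessibility: uRu

Yes, satisfiable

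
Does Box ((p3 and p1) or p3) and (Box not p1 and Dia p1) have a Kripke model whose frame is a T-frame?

Unsatisfiable (every branch closes)

1. Box ((p3 and p1) or p3) and (Box not p1 and Dia p1), u
2. Box ((p3 and p1) or p3), u   [and-rule on 1]
3. Box not p1 and Dia p1, u   [and-rule on 1]
4. Box not p1, u   [and-rule on 3]
5. Dia p1, u   [and-rule on 3]
6. (p3 and p1) or p3, u   [Box-rule on 2 via uRu]
7. not p1, u   [Box-rule on 4 via uRu]
8. p3, u   [or-rule on 6 (branches; this branch)]
9. p1, v   [Dia-rule on 5: fresh world v, uRv]
10. (p3 and p1) or p3, v   [Box-rule on 2 via uRv]
11. not p1, v   [Box-rule on 4 via uRv]
Accessibility: uRu, uRv, vRv
Branch closes: p1 and not p1 both at v.
(One branch shown.) All branches close.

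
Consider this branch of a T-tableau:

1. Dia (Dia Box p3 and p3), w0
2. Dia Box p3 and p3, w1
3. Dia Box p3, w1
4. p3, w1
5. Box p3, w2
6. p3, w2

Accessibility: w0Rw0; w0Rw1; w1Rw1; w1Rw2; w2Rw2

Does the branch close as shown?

No, open

No atom appears with both signs at the same world.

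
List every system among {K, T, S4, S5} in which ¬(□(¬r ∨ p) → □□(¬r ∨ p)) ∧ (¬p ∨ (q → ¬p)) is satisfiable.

T-tableau for the formula:
1. ¬(□(¬r ∨ p) → □□(¬r ∨ p)) ∧ (¬p ∨ (q → ¬p)), 0
2. ¬(□(¬r ∨ p) → □□(¬r ∨ p)), 0
3. ¬p ∨ (q → ¬p), 0
4. □(¬r ∨ p), 0
5. ¬□□(¬r ∨ p), 0
6. ¬r ∨ p, 0
7. q → ¬p, 0
8. p, 0
9. ¬q, 0
10. ¬□(¬r ∨ p), 1
11. ¬r ∨ p, 1
12. p, 1
13. ¬(¬r ∨ p), 2
14. r, 2
15. ¬p, 2
Accessibility: 0R0, 0R1, 1R1, 1R2, 2R2
Complete open branch: satisfiable in T, hence also in K (this T-model is also a K-model).
S4-tableau for the formula:
1. ¬(□(¬r ∨ p) → □□(¬r ∨ p)) ∧ (¬p ∨ (q → ¬p)), 0
2. ¬(□(¬r ∨ p) → □□(¬r ∨ p)), 0
3. ¬p ∨ (q → ¬p), 0
4. □(¬r ∨ p), 0
5. ¬□□(¬r ∨ p), 0
6. ¬r ∨ p, 0
7. q → ¬p, 0
8. p, 0
9. ¬q, 0
10. ¬□(¬r ∨ p), 1
11. ¬r ∨ p, 1
12. p, 1
13. ¬(¬r ∨ p), 2
14. r, 2
15. ¬p, 2
16. ¬r ∨ p, 2
17. p, 2
Accessibility: 0R0, 0R1, 0R2, 1R1, 1R2, 2R2
Branch closes: p and ¬p both at 2.
Every branch closes (one shown): unsatisfiable in S4, hence also in S5 (every S5-frame is an S4-frame).

K, T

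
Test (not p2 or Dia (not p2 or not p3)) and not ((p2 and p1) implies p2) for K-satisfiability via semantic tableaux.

Unsatisfiable (every branch closes)

1. (not p2 or Dia (not p2 or not p3)) and not ((p2 and p1) implies p2), 0
2. not p2 or Dia (not p2 or not p3), 0
3. not ((p2 and p1) implies p2), 0
4. p2 and p1, 0
5. not p2, 0
6. p2, 0
7. p1, 0
Branch closes: p2 and not p2 both at 0.
Every branch closes; the branch above is one of them.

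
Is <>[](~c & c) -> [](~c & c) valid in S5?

Yes, valid

Tableau for the negation ~(<>[](~c & c) -> [](~c & c)):
1. ~(<>[](~c & c) -> [](~c & c)), 0
2. <>[](~c & c), 0
3. ~[](~c & c), 0
4. [](~c & c), 1
5. ~c & c, 0
6. ~c, 0
7. c, 0
Accessibility: 0R0, 0R1, 1R0, 1R1
Branch closes: c and ~c both at 0.
All branches of the negation close; one closing branch shown above.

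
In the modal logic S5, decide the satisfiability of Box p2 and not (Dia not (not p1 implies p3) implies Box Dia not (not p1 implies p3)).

Unsatisfiable

1. Box p2 and not (Dia not (not p1 implies p3) implies Box Dia not (not p1 implies p3)), w0
2. Box p2, w0
3. not (Dia not (not p1 implies p3) implies Box Dia not (not p1 implies p3)), w0
4. Dia not (not p1 implies p3), w0
5. not Box Dia not (not p1 implies p3), w0
6. p2, w0
7. not (not p1 implies p3), w1
8. not p1, w1
9. not p3, w1
10. p2, w1
11. not Dia not (not p1 implies p3), w2
12. p2, w2
13. not p1 implies p3, w0
14. not p1 implies p3, w1
15. not p1 implies p3, w2
16. p3, w0
17. p3, w1
Accessibility: w0Rw0, w0Rw1, w0Rw2, w1Rw0, w1Rw1, w1Rw2, w2Rw0, w2Rw1, w2Rw2
Branch closes: p3 and not p3 both at w1.
Every branch closes; the branch above is one of them.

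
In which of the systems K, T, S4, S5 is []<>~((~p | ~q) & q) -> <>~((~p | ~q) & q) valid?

T-tableau for the negation ~([]<>~((~p | ~q) & q) -> <>~((~p | ~q) & q)):
1. ~([]<>~((~p | ~q) & q) -> <>~((~p | ~q) & q)), 0
2. []<>~((~p | ~q) & q), 0   [~->-rule on 1]
3. ~<>~((~p | ~q) & q), 0   [~->-rule on 1]
4. <>~((~p | ~q) & q), 0   [[]-rule on 2 via 0R0]
5. (~p | ~q) & q, 0   [~<>-rule on 3 via 0R0]
6. ~p | ~q, 0   [&-rule on 5]
7. q, 0   [&-rule on 5]
8. ~p, 0   [|-rule on 6 (branches; this branch)]
9. ~((~p | ~q) & q), 1   [<>-rule on 4: fresh world 1, 0R1]
10. <>~((~p | ~q) & q), 1   [[]-rule on 2 via 0R1]
11. (~p | ~q) & q, 1   [~<>-rule on 3 via 0R1]
12. ~p | ~q, 1   [&-rule on 11]
13. q, 1   [&-rule on 11]
14. ~(~p | ~q), 1   [~&-rule on 9 (branches; this branch)]
15. p, 1   [~|-rule on 14]
16. ~q, 1   [|-rule on 12 (branches; this branch)]
Accessibility: 0R0, 0R1, 1R1
Branch closes: q and ~q both at 1.
Every branch closes (one shown): valid in T, hence also in S4, S5 (every theorem of T is a theorem of S4 and S5).
K-tableau for the negation ~([]<>~((~p | ~q) & q) -> <>~((~p | ~q) & q)):
1. ~([]<>~((~p | ~q) & q) -> <>~((~p | ~q) & q)), 0
2. []<>~((~p | ~q) & q), 0   [~->-rule on 1]
3. ~<>~((~p | ~q) & q), 0   [~->-rule on 1]
Complete open branch: countermodel on a K-frame, so not valid in K.

T, S4, S5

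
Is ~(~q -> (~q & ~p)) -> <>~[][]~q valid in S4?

Invalid (countermodel exists)

Tableau for the negation ~(~(~q -> (~q & ~p)) -> <>~[][]~q):
1. ~(~(~q -> (~q & ~p)) -> <>~[][]~q), u
2. ~(~q -> (~q & ~p)), u
3. ~<>~[][]~q, u
4. ~q, u
5. ~(~q & ~p), u
6. [][]~q, u
7. []~q, u
8. p, u
Accessibility: uRu
The negation has an open branch (countermodel exists).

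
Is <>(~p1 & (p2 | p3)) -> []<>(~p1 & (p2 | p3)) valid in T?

Tableau for the negation ~(<>(~p1 & (p2 | p3)) -> []<>(~p1 & (p2 | p3))):
1. ~(<>(~p1 & (p2 | p3)) -> []<>(~p1 & (p2 | p3))), 0
2. <>(~p1 & (p2 | p3)), 0
3. ~[]<>(~p1 & (p2 | p3)), 0
4. ~p1 & (p2 | p3), 1
5. ~p1, 1
6. p2 | p3, 1
7. p3, 1
8. ~<>(~p1 & (p2 | p3)), 2
9. ~(~p1 & (p2 | p3)), 2
10. ~(p2 | p3), 2
11. ~p2, 2
12. ~p3, 2
Accessibility: 0R0, 0R1, 0R2, 1R1, 2R2
The negation has an open branch (countermodel exists).

Invalid (countermodel exists)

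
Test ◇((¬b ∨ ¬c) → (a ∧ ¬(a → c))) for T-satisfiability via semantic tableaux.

Satisfiable

1. ◇((¬b ∨ ¬c) → (a ∧ ¬(a → c))), u
2. (¬b ∨ ¬c) → (a ∧ ¬(a → c)), v
3. a ∧ ¬(a → c), v
4. a, v
5. ¬(a → c), v
6. ¬c, v
Accessibility: uRu, uRv, vRv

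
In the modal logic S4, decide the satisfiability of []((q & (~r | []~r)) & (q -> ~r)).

1. []((q & (~r | []~r)) & (q -> ~r)), w0
2. (q & (~r | []~r)) & (q -> ~r), w0
3. q & (~r | []~r), w0
4. q -> ~r, w0
5. q, w0
6. ~r | []~r, w0
7. ~r, w0
8. []~r, w0
Accessibility: w0Rw0

Yes, satisfiable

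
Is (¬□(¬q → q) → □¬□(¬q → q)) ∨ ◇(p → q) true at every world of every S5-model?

Yes, valid

Tableau for the negation ¬((¬□(¬q → q) → □¬□(¬q → q)) ∨ ◇(p → q)):
1. ¬((¬□(¬q → q) → □¬□(¬q → q)) ∨ ◇(p → q)), 0
2. ¬(¬□(¬q → q) → □¬□(¬q → q)), 0
3. ¬◇(p → q), 0
4. ¬□(¬q → q), 0
5. ¬□¬□(¬q → q), 0
6. ¬(p → q), 0
7. p, 0
8. ¬q, 0
9. ¬(¬q → q), 1
10. ¬q, 1
11. ¬(p → q), 1
12. p, 1
13. □(¬q → q), 2
14. ¬(p → q), 2
15. p, 2
16. ¬q, 2
17. ¬q → q, 0
18. ¬q → q, 1
19. ¬q → q, 2
20. q, 0
Accessibility: 0R0, 0R1, 0R2, 1R0, 1R1, 1R2, 2R0, 2R1, 2R2
Branch closes: q and ¬q both at 0.
Every branch of the negation's tableau closes; the branch above is one of them.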